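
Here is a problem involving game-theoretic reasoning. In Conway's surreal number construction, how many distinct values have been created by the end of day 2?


Day 0: {|} = 0 is born. Count = 1.
Day n: the number of surreal numbers born by day n is 2^(n+1) - 1.
By day 0: 2^1 - 1 = 1
By day 1: 2^2 - 1 = 3
By day 2: 2^3 - 1 = 7
By day 2: 7 surreal numbers.

7


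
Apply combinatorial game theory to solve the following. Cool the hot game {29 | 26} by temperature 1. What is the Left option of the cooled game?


Original game: {29 | 26} (a switch {a | b} with a > b).
Cooling by t (for t below the temperature (a - b)/2 = 3/2) taxes each move by t: {a | b} cooled by t is {a - t | b + t}.
Cooling amount: t = 1
Cooled Left option: 29 - 1 = 28
Cooled Right option: 26 + 1 = 27
Cooled game: {28 | 27}
Left option = 28

28


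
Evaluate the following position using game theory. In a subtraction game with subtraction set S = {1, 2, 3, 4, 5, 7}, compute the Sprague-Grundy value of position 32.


The subtraction set is S = {1, 2, 3, 4, 5, 7}.
G(k) = mex{ G(k - s) : s in S, s <= k }. We compute iteratively: G(0) = 0.
G(1) = mex({0}) = 1
G(2) = mex({0, 1}) = 2
G(3) = mex({0, 1, 2}) = 3
G(4) = mex({0, 1, 2, 3}) = 4
G(5) = mex({0, 1, 2, 3, 4}) = 5
G(6) = mex({1, 2, 3, 4, 5}) = 0
G(7) = mex({0, 2, 3, 4, 5}) = 1
G(8) = mex({0, 1, 3, 4, 5}) = 2
G(9) = mex({0, 1, 2, 4, 5}) = 3
G(10) = mex({0, 1, 2, 3, 5}) = 4
G(11) = mex({0, 1, 2, 3, 4}) = 5
G(12) = mex({1, 2, 3, 4, 5}) = 0
Observe that G(6)..G(12) = 0, 1, 2, 3, 4, 5, 0 repeats G(0)..G(6) = 0, 1, 2, 3, 4, 5, 0.
For k >= max(S) = 7, G(k) is determined by the previous 7 values G(k-7)..G(k-1); a window of 7 consecutive values has recurred shifted by 6, so by induction G(k + 6) = G(k) for all k >= 0: the sequence is periodic from the start with period 6.
One period: G(0..5) = 0, 1, 2, 3, 4, 5.
32 mod 6 = 2, so G(32) = G(2) = 2.

2


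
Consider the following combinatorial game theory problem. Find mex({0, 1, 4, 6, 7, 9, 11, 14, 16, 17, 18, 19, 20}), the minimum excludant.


Set = {0, 1, 4, 6, 7, 9, 11, 14, 16, 17, 18, 19, 20}
0 is in the set.
1 is in the set.
2 is NOT in the set. This is the mex.
mex = 2

2


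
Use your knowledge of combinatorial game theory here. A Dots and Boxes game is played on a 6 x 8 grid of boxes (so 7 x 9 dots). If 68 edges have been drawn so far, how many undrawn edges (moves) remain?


Grid: 6 x 8 boxes, i.e. 7 rows and 9 columns of dots.
Horizontal edges: (rows + 1) * cols = 7 * 8 = 56
Vertical edges: rows * (cols + 1) = 6 * 9 = 54
Total edges: 56 + 54 = 110
Edges drawn: 68
Remaining: 110 - 68 = 42

42


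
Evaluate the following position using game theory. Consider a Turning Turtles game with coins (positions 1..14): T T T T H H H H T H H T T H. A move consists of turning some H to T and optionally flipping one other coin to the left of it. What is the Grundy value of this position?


Coins: T T T T H H H H T H H T T H
Key fact: a single head at position k behaves exactly like a Nim heap of size k (turning it to T and optionally flipping a coin at j < k corresponds to moving the heap from k to j, or to 0), and heads combine as a disjunctive sum (two heads at the same place would cancel, matching j XOR j = 0). So the Nim-value is the XOR of the 1-indexed positions of the heads.
Face-up positions (1-indexed): [5, 6, 7, 8, 10, 11, 14]
XOR 0 with 5: 0 XOR 5 = 5
XOR 5 with 6: 5 XOR 6 = 3
XOR 3 with 7: 3 XOR 7 = 4
XOR 4 with 8: 4 XOR 8 = 12
XOR 12 with 10: 12 XOR 10 = 6
XOR 6 with 11: 6 XOR 11 = 13
XOR 13 with 14: 13 XOR 14 = 3
Nim-value = 3

3


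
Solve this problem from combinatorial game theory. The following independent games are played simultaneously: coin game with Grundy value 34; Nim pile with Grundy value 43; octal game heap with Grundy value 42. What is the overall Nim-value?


By the Sprague-Grundy theorem, the Grundy value of a sum of games is the XOR of individual Grundy values.
coin game: Grundy value = 34. Running XOR: 0 XOR 34 = 34
Nim pile: Grundy value = 43. Running XOR: 34 XOR 43 = 9
octal game heap: Grundy value = 42. Running XOR: 9 XOR 42 = 35
The combined Grundy value is 35.

35


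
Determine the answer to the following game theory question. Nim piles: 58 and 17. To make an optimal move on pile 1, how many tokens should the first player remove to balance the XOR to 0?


Piles: 58 and 17
Current XOR: 58 XOR 17 = 43 (non-zero, so this is an N-position).
To make the XOR zero, we need to find a move that balances the piles.
For pile 1 (size 58): target = 58 XOR 43 = 17
We reduce pile 1 from 58 to 17.
Tokens removed: 58 - 17 = 41
Verification: 17 XOR 17 = 0

41


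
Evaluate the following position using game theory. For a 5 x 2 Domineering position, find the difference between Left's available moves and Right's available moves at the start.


Board is 5 x 2 (rows x cols).
Left (vertical) placements: (rows-1) * cols = 4 * 2 = 8
Right (horizontal) placements: rows * (cols-1) = 5 * 1 = 5
Advantage = Left - Right = 8 - 5 = 3

3


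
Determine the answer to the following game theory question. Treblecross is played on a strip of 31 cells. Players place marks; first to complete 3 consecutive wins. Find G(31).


Treblecross: place X on empty cells; 3-in-a-row wins.
Playing within two cells of an existing X lets the opponent win at once, so sensible play treats the cells i-2..i+2 around each X as dead. The player left with no safe cell loses, so this is a normal-play take-away game on strips of safe cells.
Placing X at cell i (0-indexed) of a strip of k safe cells leaves independent strips of sizes max(0, i-2) and max(0, k-i-3). Hence G(k) = mex{ G(max(0,i-2)) XOR G(max(0,k-i-3)) : 0 <= i < k }, with G(0) = 0.
G(1): splits (0,0):0^0=0 -> mex({0}) = 1
G(2): splits (0,0):0^0=0 -> mex({0}) = 1
G(3): splits (0,0):0^0=0 -> mex({0}) = 1
G(4): splits (0,1):0^1=1 (0,0):0^0=0 -> mex({0, 1}) = 2
G(5): splits (0,2):0^1=1 (0,1):0^1=1 (0,0):0^0=0 -> mex({0, 1}) = 2
G(6) = mex({1}) = 0
G(7) = mex({0, 1, 2}) = 3
G(8) = mex({0, 1, 2}) = 3
G(9) = mex({0, 2}) = 1
G(10) = mex({0, 2, 3}) = 1
G(11) = mex({0, 3}) = 1
G(12) = mex({1, 3}) = 0
G(13) = mex({0, 1, 2, 3}) = 4
G(14) = mex({0, 1, 2}) = 3
G(15) = mex({0, 1, 2}) = 3
G(16) = mex({0, 1, 2, 4}) = 3
G(17) = mex({0, 1, 3, 4}) = 2
G(18) = mex({0, 1, 3, 4}) = 2
G(19) = mex({0, 1, 3, 5}) = 2
G(20) = mex({0, 1, 2, 3, 5}) = 4
G(21) = mex({0, 1, 2, 3, 5}) = 4
G(22) = mex({1, 2, 6}) = 0
G(23) = mex({0, 1, 2, 3, 4, 6}) = 5
G(24) = mex({0, 1, 2, 3, 4}) = 5
G(25) = mex({0, 1, 3, 4, 7}) = 2
G(26) = mex({0, 1, 3, 4, 5, 7}) = 2
G(27) = mex({0, 1, 3, 5}) = 2
G(28) = mex({0, 1, 2, 5}) = 3
G(29) = mex({0, 1, 2, 4, 5, 6}) = 3
G(30) = mex({1, 2, 4, 6}) = 0
G(31) = mex({0, 1, 2, 3, 4, 6}) = 5
Therefore G(31) = 5.

5


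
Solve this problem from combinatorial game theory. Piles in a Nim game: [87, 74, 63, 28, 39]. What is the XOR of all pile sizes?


We need the XOR (exclusive or) of all pile sizes.
After XOR-ing pile 1 (size 87): 0 XOR 87 = 87
After XOR-ing pile 2 (size 74): 87 XOR 74 = 29
After XOR-ing pile 3 (size 63): 29 XOR 63 = 34
After XOR-ing pile 4 (size 28): 34 XOR 28 = 62
After XOR-ing pile 5 (size 39): 62 XOR 39 = 25
The Nim-value of this position is 25.

25


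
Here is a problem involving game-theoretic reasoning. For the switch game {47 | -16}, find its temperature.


The game is {47 | -16}, a switch {a | b} with numbers a > b.
Cooling {a | b} by t gives {a - t | b + t}, which stops being hot when a - t = b + t, i.e. at t = (a - b)/2. So the temperature of a switch is (a - b)/2.
Temperature = (Left option - Right option) / 2
= (47 - (-16)) / 2
= 63 / 2
= 63/2

63/2


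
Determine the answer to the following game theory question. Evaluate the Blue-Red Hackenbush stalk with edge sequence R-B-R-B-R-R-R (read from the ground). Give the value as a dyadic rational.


Edges (from ground): R-B-R-B-R-R-R
By Berlekamp's sign-expansion rule, a Blue-Red Hackenbush stalk has the value of the surreal number whose sign sequence is the edge sequence with B -> + and R -> -.
Sign sequence: -+-+---
Trace the sign expansion in the surreal number tree, starting from 0:
Edge 1: R (sign -) -> bounds (-inf, 0), value = -1
Edge 2: B (sign +) -> bounds (-1, 0), value = -1/2
Edge 3: R (sign -) -> bounds (-1, -1/2), value = -3/4
Edge 4: B (sign +) -> bounds (-3/4, -1/2), value = -5/8
Edge 5: R (sign -) -> bounds (-3/4, -5/8), value = -11/16
Edge 6: R (sign -) -> bounds (-3/4, -11/16), value = -23/32
Edge 7: R (sign -) -> bounds (-3/4, -23/32), value = -47/64
Game value = -47/64

-47/64


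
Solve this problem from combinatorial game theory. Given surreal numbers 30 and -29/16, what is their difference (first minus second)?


x = 30, y = -29/16
Converting to common denominator: 16
x = 480/16, y = -29/16
x - y = 30 - -29/16 = 509/16

509/16


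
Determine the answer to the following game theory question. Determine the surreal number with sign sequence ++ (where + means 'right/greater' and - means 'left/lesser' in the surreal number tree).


Sign expansion: ++
Rule: track bounds (lo, hi), initially (-inf, +inf). On '+', the current value becomes lo and we move to the simplest number in (value, hi): value + 1 if hi = +inf, otherwise the midpoint (value + hi)/2. On '-', the current value becomes hi and we move to value - 1 if lo = -inf, otherwise the midpoint (lo + value)/2.
Start at 0.
Step 1: sign = +, move right. Bounds: (0, +inf). Value = 1
Step 2: sign = +, move right. Bounds: (1, +inf). Value = 2
The surreal number with sign expansion ++ is 2.

2


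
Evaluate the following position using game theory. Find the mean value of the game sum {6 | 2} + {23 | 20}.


G1 = {6 | 2}, G2 = {23 | 20}
Each is a switch {a | b} with numbers a > b; its mean value is (a + b)/2, and mean value is additive over game sums: m(G1 + G2) = m(G1) + m(G2).
Mean of G1 = (6 + (2))/2 = 8/2 = 4
Mean of G2 = (23 + (20))/2 = 43/2 = 43/2
Mean of G1 + G2 = 4 + 43/2 = 51/2

51/2


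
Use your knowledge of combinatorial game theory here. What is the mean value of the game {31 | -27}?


Game = {31 | -27}, a switch {a | b} with numbers a > b.
Its thermograph has left wall a - t and right wall b + t, which meet at t = (a - b)/2, where both equal (a + b)/2. So the mast (mean value) is at (a + b)/2.
Mean = (31 + (-27))/2 = 4/2 = 2

2


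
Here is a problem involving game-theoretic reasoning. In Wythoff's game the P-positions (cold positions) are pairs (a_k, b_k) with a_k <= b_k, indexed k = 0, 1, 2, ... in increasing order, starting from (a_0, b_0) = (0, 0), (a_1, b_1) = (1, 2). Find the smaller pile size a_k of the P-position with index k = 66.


By Wythoff's theorem, a_k = floor(k * phi) and b_k = floor(k * phi^2) = a_k + k, where phi = (1 + sqrt(5))/2 is the golden ratio.
phi = (1 + sqrt(5))/2 = 1.618034
k = 66
k * phi = 66 * 1.618034 = 106.790243
a_66 = floor(k * phi) = 106

106


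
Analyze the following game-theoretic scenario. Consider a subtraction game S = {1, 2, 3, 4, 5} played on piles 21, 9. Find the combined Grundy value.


Subtraction set: {1, 2, 3, 4, 5}
For this subtraction set, G(n) = n mod 6 (period = max + 1 = 6).
Pile 1 (size 21): G(21) = 21 mod 6 = 3
Pile 2 (size 9): G(9) = 9 mod 6 = 3
Total Grundy value = XOR of all: 3 XOR 3 = 0

0


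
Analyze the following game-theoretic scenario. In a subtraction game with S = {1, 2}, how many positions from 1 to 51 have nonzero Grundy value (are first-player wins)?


Subtraction set S = {1, 2}, so G(n) = n mod 3.
G(n) = 0 when n is a multiple of 3.
Multiples of 3 in [1, 51]: 17
N-positions (nonzero Grundy) = 51 - 17 = 34

34


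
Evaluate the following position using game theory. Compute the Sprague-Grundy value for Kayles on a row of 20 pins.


Kayles: a move removes 1 or 2 adjacent pins from a contiguous row.
Removing pins from a row of k leaves two independent rows (a, b) with a + b = k - 1 (one pin) or a + b = k - 2 (two pins); an end removal gives a = 0.
By Sprague-Grundy, G(k) = mex{ G(a) XOR G(b) } over all these splits. G(0) = 0.
G(1): splits (0,0):0^0=0 -> mex({0}) = 1
G(2): splits (0,1):0^1=1 (0,0):0^0=0 -> mex({0, 1}) = 2
G(3): splits (0,2):0^2=2 (1,1):1^1=0 (0,1):0^1=1 -> mex({0, 1, 2}) = 3
G(4): splits (0,3):0^3=3 (1,2):1^2=3 (0,2):0^2=2 (1,1):1^1=0 -> mex({0, 2, 3}) = 1
G(5): splits (0,4):0^1=1 (1,3):1^3=2 (2,2):2^2=0 (0,3):0^3=3 (1,2):1^2=3 -> mex({0, 1, 2, 3}) = 4
G(6) = mex({0, 1, 2, 4}) = 3
G(7) = mex({0, 1, 3, 4, 5}) = 2
G(8) = mex({0, 2, 3, 5, 6}) = 1
G(9) = mex({0, 1, 2, 3, 6, 7}) = 4
G(10) = mex({0, 1, 3, 4, 5, 7}) = 2
G(11) = mex({0, 1, 2, 3, 4, 5}) = 6
G(12) = mex({0, 1, 2, 3, 5, 6, 7}) = 4
G(13) = mex({0, 2, 3, 4, 6, 7}) = 1
G(14) = mex({0, 1, 4, 5, 6, 7}) = 2
G(15) = mex({0, 1, 2, 3, 4, 5, 6}) = 7
G(16) = mex({0, 2, 3, 5, 6, 7}) = 1
G(17) = mex({0, 1, 2, 3, 5, 6, 7}) = 4
G(18) = mex({0, 1, 2, 4, 5, 6}) = 3
G(19) = mex({0, 1, 3, 4, 5, 7}) = 2
G(20) = mex({0, 2, 3, 4, 5, 6, 7}) = 1
Therefore G(20) = 1.

1


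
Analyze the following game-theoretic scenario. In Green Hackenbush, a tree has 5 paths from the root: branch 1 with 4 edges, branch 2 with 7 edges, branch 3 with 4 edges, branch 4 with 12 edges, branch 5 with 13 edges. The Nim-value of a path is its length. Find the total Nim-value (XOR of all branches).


The tree has 5 branches from the ground vertex.
In Green Hackenbush, the Nim-value of a simple path of length k is k.
Branch 1: length 4, Nim-value = 4
Branch 2: length 7, Nim-value = 7
Branch 3: length 4, Nim-value = 4
Branch 4: length 12, Nim-value = 12
Branch 5: length 13, Nim-value = 13
Total Nim-value = XOR of all branch values:
0 XOR 4 = 4
4 XOR 7 = 3
3 XOR 4 = 7
7 XOR 12 = 11
11 XOR 13 = 6
Nim-value of the tree = 6

6


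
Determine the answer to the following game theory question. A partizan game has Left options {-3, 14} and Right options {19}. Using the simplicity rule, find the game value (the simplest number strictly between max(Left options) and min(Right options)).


Left options: {-3, 14}, max = 14
Right options: {19}, min = 19
All options are numbers and max(Left) < min(Right), so by the simplicity theorem the value is the simplest (earliest-born) number strictly between 14 and 19.
Integers 15 through 18 all lie strictly between 14 and 19.
Among integers, the simplest (lowest birthday = smallest |n|; 0 is born on day 0, +-n on day n) is 15.
No non-integer in the interval can be simpler: if x is a non-integer in the interval, then floor(x) or ceil(x) also lies in the interval (the interval contains an integer), and both are proper prefixes of x's sign expansion, i.e. born earlier. So the game value is 15.
Game value = 15

15


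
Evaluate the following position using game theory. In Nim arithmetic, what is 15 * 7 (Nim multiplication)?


Nim multiplication is bilinear over XOR: (u XOR v) * w = (u*w) XOR (v*w).
So we split each operand into its bit components and XOR the pairwise Nim products.
15 = 1 + 2 + 4 + 8 (as XOR of powers of 2).
7 = 1 + 2 + 4 (as XOR of powers of 2).
Using the standard Nim-product table on single bits:
  2*2 = 3,   2*4 = 8,   2*8 = 12,
  4*4 = 6,   4*8 = 11,  8*8 = 13,
and  1*x = x (identity), k*l = l*k (commutative).
Pairwise Nim products:
  1 * 1 = 1
  1 * 2 = 2
  1 * 4 = 4
  2 * 1 = 2
  2 * 2 = 3
  2 * 4 = 8
  4 * 1 = 4
  4 * 2 = 8
  4 * 4 = 6
  8 * 1 = 8
  8 * 2 = 12
  8 * 4 = 11
XOR them: 1 XOR 2 XOR 4 XOR 2 XOR 3 XOR 8 XOR 4 XOR 8 XOR 6 XOR 8 XOR 12 XOR 11 = 11.
Result: 15 * 7 = 11 (in Nim).

11


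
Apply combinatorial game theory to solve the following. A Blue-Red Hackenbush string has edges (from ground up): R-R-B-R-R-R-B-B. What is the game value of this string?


Edges (from ground): R-R-B-R-R-R-B-B
By Berlekamp's sign-expansion rule, a Blue-Red Hackenbush stalk has the value of the surreal number whose sign sequence is the edge sequence with B -> + and R -> -.
Sign sequence: --+---++
Trace the sign expansion in the surreal number tree, starting from 0:
Edge 1: R (sign -) -> bounds (-inf, 0), value = -1
Edge 2: R (sign -) -> bounds (-inf, -1), value = -2
Edge 3: B (sign +) -> bounds (-2, -1), value = -3/2
Edge 4: R (sign -) -> bounds (-2, -3/2), value = -7/4
Edge 5: R (sign -) -> bounds (-2, -7/4), value = -15/8
Edge 6: R (sign -) -> bounds (-2, -15/8), value = -31/16
Edge 7: B (sign +) -> bounds (-31/16, -15/8), value = -61/32
Edge 8: B (sign +) -> bounds (-61/32, -15/8), value = -121/64
Game value = -121/64

-121/64


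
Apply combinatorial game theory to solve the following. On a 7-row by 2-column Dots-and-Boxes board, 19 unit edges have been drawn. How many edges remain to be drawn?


Grid: 7 x 2 boxes, i.e. 8 rows and 3 columns of dots.
Horizontal edges: (rows + 1) * cols = 8 * 2 = 16
Vertical edges: rows * (cols + 1) = 7 * 3 = 21
Total edges: 16 + 21 = 37
Edges drawn: 19
Remaining: 37 - 19 = 18

18


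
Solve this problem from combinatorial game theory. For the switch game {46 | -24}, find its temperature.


The game is {46 | -24}, a switch {a | b} with numbers a > b.
Cooling {a | b} by t gives {a - t | b + t}, which stops being hot when a - t = b + t, i.e. at t = (a - b)/2. So the temperature of a switch is (a - b)/2.
Temperature = (Left option - Right option) / 2
= (46 - (-24)) / 2
= 70 / 2
= 35

35


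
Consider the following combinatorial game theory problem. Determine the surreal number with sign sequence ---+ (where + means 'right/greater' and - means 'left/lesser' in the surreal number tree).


Sign expansion: ---+
Rule: track bounds (lo, hi), initially (-inf, +inf). On '+', the current value becomes lo and we move to the simplest number in (value, hi): value + 1 if hi = +inf, otherwise the midpoint (value + hi)/2. On '-', the current value becomes hi and we move to value - 1 if lo = -inf, otherwise the midpoint (lo + value)/2.
Start at 0.
Step 1: sign = -, move left. Bounds: (-inf, 0). Value = -1
Step 2: sign = -, move left. Bounds: (-inf, -1). Value = -2
Step 3: sign = -, move left. Bounds: (-inf, -2). Value = -3
Step 4: sign = +, move right. Bounds: (-3, -2). Value = -5/2
The surreal number with sign expansion ---+ is -5/2.

-5/2


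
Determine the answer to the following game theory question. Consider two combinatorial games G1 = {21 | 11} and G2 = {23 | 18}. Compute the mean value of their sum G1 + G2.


G1 = {21 | 11}, G2 = {23 | 18}
Each is a switch {a | b} with numbers a > b; its mean value is (a + b)/2, and mean value is additive over game sums: m(G1 + G2) = m(G1) + m(G2).
Mean of G1 = (21 + (11))/2 = 32/2 = 16
Mean of G2 = (23 + (18))/2 = 41/2 = 41/2
Mean of G1 + G2 = 16 + 41/2 = 73/2

73/2


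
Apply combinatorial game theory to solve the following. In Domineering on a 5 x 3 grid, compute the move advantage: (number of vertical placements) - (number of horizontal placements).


Board is 5 x 3 (rows x cols).
Left (vertical) placements: (rows-1) * cols = 4 * 3 = 12
Right (horizontal) placements: rows * (cols-1) = 5 * 2 = 10
Advantage = Left - Right = 12 - 10 = 2

2


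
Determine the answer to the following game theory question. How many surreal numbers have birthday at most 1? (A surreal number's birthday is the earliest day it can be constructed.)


Day 0: {|} = 0 is born. Count = 1.
Day n: the number of surreal numbers born by day n is 2^(n+1) - 1.
By day 0: 2^1 - 1 = 1
By day 1: 2^2 - 1 = 3
By day 1: 3 surreal numbers.

3


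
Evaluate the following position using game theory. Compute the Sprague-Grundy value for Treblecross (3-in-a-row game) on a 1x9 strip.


Treblecross: place X on empty cells; 3-in-a-row wins.
Playing within two cells of an existing X lets the opponent win at once, so sensible play treats the cells i-2..i+2 around each X as dead. The player left with no safe cell loses, so this is a normal-play take-away game on strips of safe cells.
Placing X at cell i (0-indexed) of a strip of k safe cells leaves independent strips of sizes max(0, i-2) and max(0, k-i-3). Hence G(k) = mex{ G(max(0,i-2)) XOR G(max(0,k-i-3)) : 0 <= i < k }, with G(0) = 0.
G(1): splits (0,0):0^0=0 -> mex({0}) = 1
G(2): splits (0,0):0^0=0 -> mex({0}) = 1
G(3): splits (0,0):0^0=0 -> mex({0}) = 1
G(4): splits (0,1):0^1=1 (0,0):0^0=0 -> mex({0, 1}) = 2
G(5): splits (0,2):0^1=1 (0,1):0^1=1 (0,0):0^0=0 -> mex({0, 1}) = 2
G(6) = mex({1}) = 0
G(7) = mex({0, 1, 2}) = 3
G(8) = mex({0, 1, 2}) = 3
G(9) = mex({0, 2}) = 1
Therefore G(9) = 1.

1


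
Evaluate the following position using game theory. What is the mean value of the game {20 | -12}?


Game = {20 | -12}, a switch {a | b} with numbers a > b.
Its thermograph has left wall a - t and right wall b + t, which meet at t = (a - b)/2, where both equal (a + b)/2. So the mast (mean value) is at (a + b)/2.
Mean = (20 + (-12))/2 = 8/2 = 4

4


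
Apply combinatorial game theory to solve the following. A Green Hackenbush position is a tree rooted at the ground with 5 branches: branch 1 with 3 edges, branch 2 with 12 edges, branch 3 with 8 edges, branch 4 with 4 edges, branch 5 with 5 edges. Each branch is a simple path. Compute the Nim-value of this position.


The tree has 5 branches from the ground vertex.
In Green Hackenbush, the Nim-value of a simple path of length k is k.
Branch 1: length 3, Nim-value = 3
Branch 2: length 12, Nim-value = 12
Branch 3: length 8, Nim-value = 8
Branch 4: length 4, Nim-value = 4
Branch 5: length 5, Nim-value = 5
Total Nim-value = XOR of all branch values:
0 XOR 3 = 3
3 XOR 12 = 15
15 XOR 8 = 7
7 XOR 4 = 3
3 XOR 5 = 6
Nim-value of the tree = 6

6


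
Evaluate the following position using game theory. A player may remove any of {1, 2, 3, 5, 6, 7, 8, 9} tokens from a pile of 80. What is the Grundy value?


The subtraction set is S = {1, 2, 3, 5, 6, 7, 8, 9}.
G(k) = mex{ G(k - s) : s in S, s <= k }. We compute iteratively: G(0) = 0.
G(1) = mex({0}) = 1
G(2) = mex({0, 1}) = 2
G(3) = mex({0, 1, 2}) = 3
G(4) = mex({1, 2, 3}) = 0
G(5) = mex({0, 2, 3}) = 1
G(6) = mex({0, 1, 3}) = 2
G(7) = mex({0, 1, 2}) = 3
G(8) = mex({0, 1, 2, 3}) = 4
G(9) = mex({0, 1, 2, 3, 4}) = 5
G(10) = mex({0, 1, 2, 3, 4, 5}) = 6
G(11) = mex({0, 1, 2, 3, 4, 5, 6}) = 7
G(12) = mex({0, 1, 2, 3, 5, 6, 7}) = 4
G(13) = mex({0, 1, 2, 3, 4, 6, 7}) = 5
G(14) = mex({1, 2, 3, 4, 5, 7}) = 0
G(15) = mex({0, 2, 3, 4, 5, 6}) = 1
G(16) = mex({0, 1, 3, 4, 5, 6, 7}) = 2
G(17) = mex({0, 1, 2, 4, 5, 6, 7}) = 3
G(18) = mex({1, 2, 3, 4, 5, 6, 7}) = 0
G(19) = mex({0, 2, 3, 4, 5, 6, 7}) = 1
G(20) = mex({0, 1, 3, 4, 5, 7}) = 2
G(21) = mex({0, 1, 2, 4, 5}) = 3
G(22) = mex({0, 1, 2, 3, 5}) = 4
Observe that G(14)..G(22) = 0, 1, 2, 3, 0, 1, 2, 3, 4 repeats G(0)..G(8) = 0, 1, 2, 3, 0, 1, 2, 3, 4.
For k >= max(S) = 9, G(k) is determined by the previous 9 values G(k-9)..G(k-1); a window of 9 consecutive values has recurred shifted by 14, so by induction G(k + 14) = G(k) for all k >= 0: the sequence is periodic from the start with period 14.
One period: G(0..13) = 0, 1, 2, 3, 0, 1, 2, 3, 4, 5, 6, 7, 4, 5.
80 mod 14 = 10, so G(80) = G(10) = 6.

6


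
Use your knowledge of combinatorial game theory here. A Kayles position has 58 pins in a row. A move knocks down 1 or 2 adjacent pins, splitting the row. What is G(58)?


Kayles: a move removes 1 or 2 adjacent pins from a contiguous row.
Removing pins from a row of k leaves two independent rows (a, b) with a + b = k - 1 (one pin) or a + b = k - 2 (two pins); an end removal gives a = 0.
By Sprague-Grundy, G(k) = mex{ G(a) XOR G(b) } over all these splits. G(0) = 0.
G(1): splits (0,0):0^0=0 -> mex({0}) = 1
G(2): splits (0,1):0^1=1 (0,0):0^0=0 -> mex({0, 1}) = 2
G(3): splits (0,2):0^2=2 (1,1):1^1=0 (0,1):0^1=1 -> mex({0, 1, 2}) = 3
G(4): splits (0,3):0^3=3 (1,2):1^2=3 (0,2):0^2=2 (1,1):1^1=0 -> mex({0, 2, 3}) = 1
G(5): splits (0,4):0^1=1 (1,3):1^3=2 (2,2):2^2=0 (0,3):0^3=3 (1,2):1^2=3 -> mex({0, 1, 2, 3}) = 4
G(6) = mex({0, 1, 2, 4}) = 3
G(7) = mex({0, 1, 3, 4, 5}) = 2
G(8) = mex({0, 2, 3, 5, 6}) = 1
G(9) = mex({0, 1, 2, 3, 6, 7}) = 4
G(10) = mex({0, 1, 3, 4, 5, 7}) = 2
G(11) = mex({0, 1, 2, 3, 4, 5}) = 6
G(12) = mex({0, 1, 2, 3, 5, 6, 7}) = 4
G(13) = mex({0, 2, 3, 4, 6, 7}) = 1
G(14) = mex({0, 1, 4, 5, 6, 7}) = 2
G(15) = mex({0, 1, 2, 3, 4, 5, 6}) = 7
G(16) = mex({0, 2, 3, 5, 6, 7}) = 1
G(17) = mex({0, 1, 2, 3, 5, 6, 7}) = 4
G(18) = mex({0, 1, 2, 4, 5, 6}) = 3
G(19) = mex({0, 1, 3, 4, 5, 7}) = 2
G(20) = mex({0, 2, 3, 4, 5, 6, 7}) = 1
G(21) = mex({0, 1, 2, 3, 5, 6, 7}) = 4
G(22) = mex({0, 1, 2, 3, 4, 5, 7}) = 6
G(23) = mex({0, 1, 2, 3, 4, 5, 6}) = 7
G(24) = mex({0, 1, 2, 3, 5, 6, 7}) = 4
G(25) = mex({0, 2, 3, 4, 6, 7}) = 1
G(26) = mex({0, 1, 3, 4, 5, 6, 7}) = 2
G(27) = mex({0, 1, 2, 3, 4, 5, 6, 7}) = 8
G(28) = mex({0, 1, 2, 3, 4, 6, 7, 8}) = 5
G(29) = mex({0, 1, 2, 3, 5, 6, 7, 8, 9}) = 4
G(30) = mex({0, 1, 2, 3, 4, 5, 6, 9, 10}) = 7
G(31) = mex({0, 1, 3, 4, 5, 7, 10, 11}) = 2
G(32) = mex({0, 2, 3, 4, 5, 6, 7, 9, 11}) = 1
G(33) = mex({0, 1, 2, 3, 4, 5, 6, 7, 9, 12}) = 8
G(34) = mex({0, 1, 2, 3, 4, 5, 7, 8, 11, 12}) = 6
G(35) = mex({0, 1, 2, 3, 4, 5, 6, 8, 9, 10, 11}) = 7
G(36) = mex({0, 1, 2, 3, 5, 6, 7, 9, 10}) = 4
G(37) = mex({0, 2, 3, 4, 6, 7, 9, 10, 11, 12}) = 1
G(38) = mex({0, 1, 3, 4, 5, 6, 7, 9, 10, 11, 12}) = 2
G(39) = mex({0, 1, 2, 4, 5, 6, 7, 9, 10, 12, 14}) = 3
G(40) = mex({0, 2, 3, 4, 6, 7, 11, 12, 14}) = 1
G(41) = mex({0, 1, 2, 3, 5, 6, 7, 9, 10, 11, 12}) = 4
G(42) = mex({0, 1, 2, 3, 4, 5, 6, 9, 10}) = 7
G(43) = mex({0, 1, 3, 4, 5, 7, 9, 10, 12, 15}) = 2
G(44) = mex({0, 2, 3, 4, 5, 6, 7, 9, 10, 12, 15}) = 1
G(45) = mex({0, 1, 2, 3, 4, 5, 6, 7, 9, 10, 12, 14}) = 8
G(46) = mex({0, 1, 3, 4, 5, 7, 8, 11, 12, 14}) = 2
G(47) = mex({0, 1, 2, 3, 4, 5, 6, 8, 9, 10, 11, 12}) = 7
G(48) = mex({0, 1, 2, 3, 5, 6, 7, 9, 10}) = 4
G(49) = mex({0, 2, 3, 4, 6, 7, 9, 10, 11, 12, 15}) = 1
G(50) = mex({0, 1, 4, 5, 6, 7, 9, 11, 12, 14, 15}) = 2
G(51) = mex({0, 1, 2, 3, 4, 5, 6, 7, 9, 12, 14, 15}) = 8
G(52) = mex({0, 2, 3, 4, 5, 6, 7, 8, 11, 12, 15}) = 1
G(53) = mex({0, 1, 2, 3, 5, 6, 7, 8, 9, 10, 11, 12}) = 4
G(54) = mex({0, 1, 2, 3, 4, 5, 6, 9, 10}) = 7
G(55) = mex({0, 1, 3, 4, 5, 7, 9, 10, 11, 12}) = 2
G(56) = mex({0, 2, 3, 4, 5, 6, 7, 9, 10, 11, 12, 13, 14}) = 1
G(57) = mex({0, 1, 2, 3, 5, 6, 7, 9, 10, 12, 13, 14, 15}) = 4
G(58) = mex({0, 1, 3, 4, 5, 7, 11, 12, 14, 15}) = 2
Therefore G(58) = 2.

2


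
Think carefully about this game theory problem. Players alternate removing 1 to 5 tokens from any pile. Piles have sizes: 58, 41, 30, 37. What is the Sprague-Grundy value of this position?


Subtraction set: {1, 2, 3, 4, 5}
For this subtraction set, G(n) = n mod 6 (period = max + 1 = 6).
Pile 1 (size 58): G(58) = 58 mod 6 = 4
Pile 2 (size 41): G(41) = 41 mod 6 = 5
Pile 3 (size 30): G(30) = 30 mod 6 = 0
Pile 4 (size 37): G(37) = 37 mod 6 = 1
Total Grundy value = XOR of all: 4 XOR 5 XOR 0 XOR 1 = 0

0


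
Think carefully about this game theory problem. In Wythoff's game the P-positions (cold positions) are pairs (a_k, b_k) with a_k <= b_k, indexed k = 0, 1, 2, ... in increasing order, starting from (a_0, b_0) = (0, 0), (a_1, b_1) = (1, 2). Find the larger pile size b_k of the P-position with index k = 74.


By Wythoff's theorem, a_k = floor(k * phi) and b_k = floor(k * phi^2) = a_k + k, where phi = (1 + sqrt(5))/2 is the golden ratio.
phi = (1 + sqrt(5))/2 = 1.618034
phi^2 = phi + 1 = 2.618034
k = 74
k * phi^2 = 74 * 2.618034 = 193.734515
b_74 = floor(k * phi^2) = 193 (check: a_74 + k = 119 + 74 = 193)

193


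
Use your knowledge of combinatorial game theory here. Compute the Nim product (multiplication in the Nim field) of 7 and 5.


Nim multiplication is bilinear over XOR: (u XOR v) * w = (u*w) XOR (v*w).
So we split each operand into its bit components and XOR the pairwise Nim products.
7 = 1 + 2 + 4 (as XOR of powers of 2).
5 = 1 + 4 (as XOR of powers of 2).
Using the standard Nim-product table on single bits:
  2*2 = 3,   2*4 = 8,   2*8 = 12,
  4*4 = 6,   4*8 = 11,  8*8 = 13,
and  1*x = x (identity), k*l = l*k (commutative).
Pairwise Nim products:
  1 * 1 = 1
  1 * 4 = 4
  2 * 1 = 2
  2 * 4 = 8
  4 * 1 = 4
  4 * 4 = 6
XOR them: 1 XOR 4 XOR 2 XOR 8 XOR 4 XOR 6 = 13.
Result: 7 * 5 = 13 (in Nim).

13


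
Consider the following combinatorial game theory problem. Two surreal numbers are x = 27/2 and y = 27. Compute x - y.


x = 27/2, y = 27
Converting to common denominator: 2
x = 27/2, y = 54/2
x - y = 27/2 - 27 = -27/2

-27/2


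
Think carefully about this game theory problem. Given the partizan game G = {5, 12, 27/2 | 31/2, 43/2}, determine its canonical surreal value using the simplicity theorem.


Left options: {5, 12, 27/2}, max = 27/2
Right options: {31/2, 43/2}, min = 31/2
All options are numbers and max(Left) < min(Right), so by the simplicity theorem the value is the simplest (earliest-born) number strictly between 27/2 and 31/2.
Integers 14 through 15 all lie strictly between 27/2 and 31/2.
Among integers, the simplest (lowest birthday = smallest |n|; 0 is born on day 0, +-n on day n) is 14.
No non-integer in the interval can be simpler: if x is a non-integer in the interval, then floor(x) or ceil(x) also lies in the interval (the interval contains an integer), and both are proper prefixes of x's sign expansion, i.e. born earlier. So the game value is 14.
Game value = 14

14


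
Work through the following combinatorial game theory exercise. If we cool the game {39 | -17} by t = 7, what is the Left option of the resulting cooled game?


Original game: {39 | -17} (a switch {a | b} with a > b).
Cooling by t (for t below the temperature (a - b)/2 = 28) taxes each move by t: {a | b} cooled by t is {a - t | b + t}.
Cooling amount: t = 7
Cooled Left option: 39 - 7 = 32
Cooled Right option: -17 + 7 = -10
Cooled game: {32 | -10}
Left option = 32

32


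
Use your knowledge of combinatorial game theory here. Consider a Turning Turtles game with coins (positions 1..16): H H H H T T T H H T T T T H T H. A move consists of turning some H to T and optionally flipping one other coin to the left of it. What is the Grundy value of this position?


Coins: H H H H T T T H H T T T T H T H
Key fact: a single head at position k behaves exactly like a Nim heap of size k (turning it to T and optionally flipping a coin at j < k corresponds to moving the heap from k to j, or to 0), and heads combine as a disjunctive sum (two heads at the same place would cancel, matching j XOR j = 0). So the Nim-value is the XOR of the 1-indexed positions of the heads.
Face-up positions (1-indexed): [1, 2, 3, 4, 8, 9, 14, 16]
XOR 0 with 1: 0 XOR 1 = 1
XOR 1 with 2: 1 XOR 2 = 3
XOR 3 with 3: 3 XOR 3 = 0
XOR 0 with 4: 0 XOR 4 = 4
XOR 4 with 8: 4 XOR 8 = 12
XOR 12 with 9: 12 XOR 9 = 5
XOR 5 with 14: 5 XOR 14 = 11
XOR 11 with 16: 11 XOR 16 = 27
Nim-value = 27

27


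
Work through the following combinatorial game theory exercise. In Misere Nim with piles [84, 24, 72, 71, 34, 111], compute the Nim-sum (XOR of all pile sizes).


We need the XOR (exclusive or) of all pile sizes.
After XOR-ing pile 1 (size 84): 0 XOR 84 = 84
After XOR-ing pile 2 (size 24): 84 XOR 24 = 76
After XOR-ing pile 3 (size 72): 76 XOR 72 = 4
After XOR-ing pile 4 (size 71): 4 XOR 71 = 67
After XOR-ing pile 5 (size 34): 67 XOR 34 = 97
After XOR-ing pile 6 (size 111): 97 XOR 111 = 14
The Nim-value of this position is 14.

14


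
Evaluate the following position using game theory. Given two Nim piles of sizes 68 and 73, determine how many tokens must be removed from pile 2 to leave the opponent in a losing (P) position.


Piles: 68 and 73
Current XOR: 68 XOR 73 = 13 (non-zero, so this is an N-position).
To make the XOR zero, we need to find a move that balances the piles.
For pile 2 (size 73): target = 73 XOR 13 = 68
We reduce pile 2 from 73 to 68.
Tokens removed: 73 - 68 = 5
Verification: 68 XOR 68 = 0

5


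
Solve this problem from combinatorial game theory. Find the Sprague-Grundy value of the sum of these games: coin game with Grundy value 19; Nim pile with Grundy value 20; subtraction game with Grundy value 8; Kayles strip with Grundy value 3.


By the Sprague-Grundy theorem, the Grundy value of a sum of games is the XOR of individual Grundy values.
coin game: Grundy value = 19. Running XOR: 0 XOR 19 = 19
Nim pile: Grundy value = 20. Running XOR: 19 XOR 20 = 7
subtraction game: Grundy value = 8. Running XOR: 7 XOR 8 = 15
Kayles strip: Grundy value = 3. Running XOR: 15 XOR 3 = 12
The combined Grundy value is 12.

12


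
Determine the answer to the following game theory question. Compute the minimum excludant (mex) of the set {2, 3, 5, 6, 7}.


Set = {2, 3, 5, 6, 7}
0 is NOT in the set. This is the mex.
mex = 0

0


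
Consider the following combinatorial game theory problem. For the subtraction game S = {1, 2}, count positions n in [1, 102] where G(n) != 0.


Subtraction set S = {1, 2}, so G(n) = n mod 3.
G(n) = 0 when n is a multiple of 3.
Multiples of 3 in [1, 102]: 34
N-positions (nonzero Grundy) = 102 - 34 = 68

68


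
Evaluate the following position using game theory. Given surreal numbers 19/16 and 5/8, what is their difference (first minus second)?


x = 19/16, y = 5/8
Converting to common denominator: 16
x = 19/16, y = 10/16
x - y = 19/16 - 5/8 = 9/16

9/16


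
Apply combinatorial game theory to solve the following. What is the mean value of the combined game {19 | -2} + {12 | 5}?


G1 = {19 | -2}, G2 = {12 | 5}
Each is a switch {a | b} with numbers a > b; its mean value is (a + b)/2, and mean value is additive over game sums: m(G1 + G2) = m(G1) + m(G2).
Mean of G1 = (19 + (-2))/2 = 17/2 = 17/2
Mean of G2 = (12 + (5))/2 = 17/2 = 17/2
Mean of G1 + G2 = 17/2 + 17/2 = 17

17


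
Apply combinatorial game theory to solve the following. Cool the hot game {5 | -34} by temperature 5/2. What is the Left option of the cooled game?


Original game: {5 | -34} (a switch {a | b} with a > b).
Cooling by t (for t below the temperature (a - b)/2 = 39/2) taxes each move by t: {a | b} cooled by t is {a - t | b + t}.
Cooling amount: t = 5/2
Cooled Left option: 5 - 5/2 = 5/2
Cooled Right option: -34 + 5/2 = -63/2
Cooled game: {5/2 | -63/2}
Left option = 5/2

5/2


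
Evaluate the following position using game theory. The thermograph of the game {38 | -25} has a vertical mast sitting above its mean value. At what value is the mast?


Game = {38 | -25}, a switch {a | b} with numbers a > b.
Its thermograph has left wall a - t and right wall b + t, which meet at t = (a - b)/2, where both equal (a + b)/2. So the mast (mean value) is at (a + b)/2.
Mean = (38 + (-25))/2 = 13/2 = 13/2

13/2


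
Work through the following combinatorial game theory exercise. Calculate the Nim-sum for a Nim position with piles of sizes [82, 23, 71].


We need the XOR (exclusive or) of all pile sizes.
After XOR-ing pile 1 (size 82): 0 XOR 82 = 82
After XOR-ing pile 2 (size 23): 82 XOR 23 = 69
After XOR-ing pile 3 (size 71): 69 XOR 71 = 2
The Nim-value of this position is 2.

2


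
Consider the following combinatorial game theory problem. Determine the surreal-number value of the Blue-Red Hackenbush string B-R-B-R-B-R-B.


Edges (from ground): B-R-B-R-B-R-B
By Berlekamp's sign-expansion rule, a Blue-Red Hackenbush stalk has the value of the surreal number whose sign sequence is the edge sequence with B -> + and R -> -.
Sign sequence: +-+-+-+
Trace the sign expansion in the surreal number tree, starting from 0:
Edge 1: B (sign +) -> bounds (0, +inf), value = 1
Edge 2: R (sign -) -> bounds (0, 1), value = 1/2
Edge 3: B (sign +) -> bounds (1/2, 1), value = 3/4
Edge 4: R (sign -) -> bounds (1/2, 3/4), value = 5/8
Edge 5: B (sign +) -> bounds (5/8, 3/4), value = 11/16
Edge 6: R (sign -) -> bounds (5/8, 11/16), value = 21/32
Edge 7: B (sign +) -> bounds (21/32, 11/16), value = 43/64
Game value = 43/64

43/64


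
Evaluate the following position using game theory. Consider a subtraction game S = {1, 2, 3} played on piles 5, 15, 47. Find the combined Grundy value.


Subtraction set: {1, 2, 3}
For this subtraction set, G(n) = n mod 4 (period = max + 1 = 4).
Pile 1 (size 5): G(5) = 5 mod 4 = 1
Pile 2 (size 15): G(15) = 15 mod 4 = 3
Pile 3 (size 47): G(47) = 47 mod 4 = 3
Total Grundy value = XOR of all: 1 XOR 3 XOR 3 = 1

1


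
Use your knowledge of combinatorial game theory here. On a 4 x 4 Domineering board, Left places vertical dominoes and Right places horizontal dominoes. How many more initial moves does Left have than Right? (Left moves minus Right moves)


Board is 4 x 4 (rows x cols).
Left (vertical) placements: (rows-1) * cols = 3 * 4 = 12
Right (horizontal) placements: rows * (cols-1) = 4 * 3 = 12
Advantage = Left - Right = 12 - 12 = 0

0


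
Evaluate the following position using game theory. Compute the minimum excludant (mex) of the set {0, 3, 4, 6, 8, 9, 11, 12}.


Set = {0, 3, 4, 6, 8, 9, 11, 12}
0 is in the set.
1 is NOT in the set. This is the mex.
mex = 1

1


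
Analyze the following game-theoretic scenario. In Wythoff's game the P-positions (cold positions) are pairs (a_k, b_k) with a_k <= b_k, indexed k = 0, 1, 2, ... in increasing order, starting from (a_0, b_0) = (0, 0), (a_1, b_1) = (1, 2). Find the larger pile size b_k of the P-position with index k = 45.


By Wythoff's theorem, a_k = floor(k * phi) and b_k = floor(k * phi^2) = a_k + k, where phi = (1 + sqrt(5))/2 is the golden ratio.
phi = (1 + sqrt(5))/2 = 1.618034
phi^2 = phi + 1 = 2.618034
k = 45
k * phi^2 = 45 * 2.618034 = 117.811529
b_45 = floor(k * phi^2) = 117 (check: a_45 + k = 72 + 45 = 117)

117


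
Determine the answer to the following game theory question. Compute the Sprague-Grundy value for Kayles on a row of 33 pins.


Kayles: a move removes 1 or 2 adjacent pins from a contiguous row.
Removing pins from a row of k leaves two independent rows (a, b) with a + b = k - 1 (one pin) or a + b = k - 2 (two pins); an end removal gives a = 0.
By Sprague-Grundy, G(k) = mex{ G(a) XOR G(b) } over all these splits. G(0) = 0.
G(1): splits (0,0):0^0=0 -> mex({0}) = 1
G(2): splits (0,1):0^1=1 (0,0):0^0=0 -> mex({0, 1}) = 2
G(3): splits (0,2):0^2=2 (1,1):1^1=0 (0,1):0^1=1 -> mex({0, 1, 2}) = 3
G(4): splits (0,3):0^3=3 (1,2):1^2=3 (0,2):0^2=2 (1,1):1^1=0 -> mex({0, 2, 3}) = 1
G(5): splits (0,4):0^1=1 (1,3):1^3=2 (2,2):2^2=0 (0,3):0^3=3 (1,2):1^2=3 -> mex({0, 1, 2, 3}) = 4
G(6) = mex({0, 1, 2, 4}) = 3
G(7) = mex({0, 1, 3, 4, 5}) = 2
G(8) = mex({0, 2, 3, 5, 6}) = 1
G(9) = mex({0, 1, 2, 3, 6, 7}) = 4
G(10) = mex({0, 1, 3, 4, 5, 7}) = 2
G(11) = mex({0, 1, 2, 3, 4, 5}) = 6
G(12) = mex({0, 1, 2, 3, 5, 6, 7}) = 4
G(13) = mex({0, 2, 3, 4, 6, 7}) = 1
G(14) = mex({0, 1, 4, 5, 6, 7}) = 2
G(15) = mex({0, 1, 2, 3, 4, 5, 6}) = 7
G(16) = mex({0, 2, 3, 5, 6, 7}) = 1
G(17) = mex({0, 1, 2, 3, 5, 6, 7}) = 4
G(18) = mex({0, 1, 2, 4, 5, 6}) = 3
G(19) = mex({0, 1, 3, 4, 5, 7}) = 2
G(20) = mex({0, 2, 3, 4, 5, 6, 7}) = 1
G(21) = mex({0, 1, 2, 3, 5, 6, 7}) = 4
G(22) = mex({0, 1, 2, 3, 4, 5, 7}) = 6
G(23) = mex({0, 1, 2, 3, 4, 5, 6}) = 7
G(24) = mex({0, 1, 2, 3, 5, 6, 7}) = 4
G(25) = mex({0, 2, 3, 4, 6, 7}) = 1
G(26) = mex({0, 1, 3, 4, 5, 6, 7}) = 2
G(27) = mex({0, 1, 2, 3, 4, 5, 6, 7}) = 8
G(28) = mex({0, 1, 2, 3, 4, 6, 7, 8}) = 5
G(29) = mex({0, 1, 2, 3, 5, 6, 7, 8, 9}) = 4
G(30) = mex({0, 1, 2, 3, 4, 5, 6, 9, 10}) = 7
G(31) = mex({0, 1, 3, 4, 5, 7, 10, 11}) = 2
G(32) = mex({0, 2, 3, 4, 5, 6, 7, 9, 11}) = 1
G(33) = mex({0, 1, 2, 3, 4, 5, 6, 7, 9, 12}) = 8
Therefore G(33) = 8.

8


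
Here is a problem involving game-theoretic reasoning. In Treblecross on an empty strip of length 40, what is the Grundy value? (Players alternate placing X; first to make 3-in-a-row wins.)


Treblecross: place X on empty cells; 3-in-a-row wins.
Playing within two cells of an existing X lets the opponent win at once, so sensible play treats the cells i-2..i+2 around each X as dead. The player left with no safe cell loses, so this is a normal-play take-away game on strips of safe cells.
Placing X at cell i (0-indexed) of a strip of k safe cells leaves independent strips of sizes max(0, i-2) and max(0, k-i-3). Hence G(k) = mex{ G(max(0,i-2)) XOR G(max(0,k-i-3)) : 0 <= i < k }, with G(0) = 0.
G(1): splits (0,0):0^0=0 -> mex({0}) = 1
G(2): splits (0,0):0^0=0 -> mex({0}) = 1
G(3): splits (0,0):0^0=0 -> mex({0}) = 1
G(4): splits (0,1):0^1=1 (0,0):0^0=0 -> mex({0, 1}) = 2
G(5): splits (0,2):0^1=1 (0,1):0^1=1 (0,0):0^0=0 -> mex({0, 1}) = 2
G(6) = mex({1}) = 0
G(7) = mex({0, 1, 2}) = 3
G(8) = mex({0, 1, 2}) = 3
G(9) = mex({0, 2}) = 1
G(10) = mex({0, 2, 3}) = 1
G(11) = mex({0, 3}) = 1
G(12) = mex({1, 3}) = 0
G(13) = mex({0, 1, 2, 3}) = 4
G(14) = mex({0, 1, 2}) = 3
G(15) = mex({0, 1, 2}) = 3
G(16) = mex({0, 1, 2, 4}) = 3
G(17) = mex({0, 1, 3, 4}) = 2
G(18) = mex({0, 1, 3, 4}) = 2
G(19) = mex({0, 1, 3, 5}) = 2
G(20) = mex({0, 1, 2, 3, 5}) = 4
G(21) = mex({0, 1, 2, 3, 5}) = 4
G(22) = mex({1, 2, 6}) = 0
G(23) = mex({0, 1, 2, 3, 4, 6}) = 5
G(24) = mex({0, 1, 2, 3, 4}) = 5
G(25) = mex({0, 1, 3, 4, 7}) = 2
G(26) = mex({0, 1, 3, 4, 5, 7}) = 2
G(27) = mex({0, 1, 3, 5}) = 2
G(28) = mex({0, 1, 2, 5}) = 3
G(29) = mex({0, 1, 2, 4, 5, 6}) = 3
G(30) = mex({1, 2, 4, 6}) = 0
G(31) = mex({0, 1, 2, 3, 4, 6}) = 5
G(32) = mex({1, 2, 3, 4, 7}) = 0
G(33) = mex({0, 3, 7}) = 1
G(34) = mex({0, 2, 3, 5, 7}) = 1
G(35) = mex({0, 2, 3, 5, 6}) = 1
G(36) = mex({0, 1, 2, 5, 6}) = 3
G(37) = mex({0, 1, 2, 4, 5, 6}) = 3
G(38) = mex({0, 1, 2, 4}) = 3
G(39) = mex({0, 1, 2, 3, 4, 7}) = 5
G(40) = mex({0, 1, 2, 3, 4, 5, 7}) = 6
Therefore G(40) = 6.

6
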